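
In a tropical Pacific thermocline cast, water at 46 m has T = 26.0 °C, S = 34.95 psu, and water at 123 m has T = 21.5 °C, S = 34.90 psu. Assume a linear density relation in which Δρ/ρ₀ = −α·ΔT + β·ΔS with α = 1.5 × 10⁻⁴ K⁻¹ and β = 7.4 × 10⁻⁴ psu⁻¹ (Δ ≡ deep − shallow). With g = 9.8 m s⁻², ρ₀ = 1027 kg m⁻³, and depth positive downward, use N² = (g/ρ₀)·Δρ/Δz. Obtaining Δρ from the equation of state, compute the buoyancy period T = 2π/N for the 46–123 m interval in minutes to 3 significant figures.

11.6 min

ΔT = -4.5 K, ΔS = -0.05 psu (deep − shallow).
Δρ/ρ₀ = −αΔT + βΔS = 6.75 × 10⁻⁴ − 3.70 × 10⁻⁵ = 6.38 × 10⁻⁴, so Δρ ≈ 0.6552 kg m⁻³.
N² = (g/ρ₀)·Δρ/Δz = g·(Δρ/ρ₀)/Δz = 9.8 × 6.38 × 10⁻⁴ / 77 = 8.1200 × 10⁻⁵ s⁻².
N = √(8.1200 × 10⁻⁵) = 9.0111 × 10⁻³ rad s⁻¹ → T = 2π/N = 697.27 s = 11.621 min ≈ 11.6 min.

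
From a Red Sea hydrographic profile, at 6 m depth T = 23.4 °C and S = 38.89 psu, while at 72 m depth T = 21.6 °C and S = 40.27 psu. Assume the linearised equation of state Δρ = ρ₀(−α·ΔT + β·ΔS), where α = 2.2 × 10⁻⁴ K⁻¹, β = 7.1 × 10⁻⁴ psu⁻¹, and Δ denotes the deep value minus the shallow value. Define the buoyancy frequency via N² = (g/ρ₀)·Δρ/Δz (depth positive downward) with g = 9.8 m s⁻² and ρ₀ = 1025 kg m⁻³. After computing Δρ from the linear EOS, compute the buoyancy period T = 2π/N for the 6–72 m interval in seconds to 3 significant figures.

ΔT = -1.8 K, ΔS = +1.38 psu (deep − shallow).
Δρ/ρ₀ = −αΔT + βΔS = 3.96 × 10⁻⁴ + 9.798 × 10⁻⁴ = 1.3758 × 10⁻³, so Δρ ≈ 1.410 kg m⁻³.
N² = (g/ρ₀)·Δρ/Δz = g·(Δρ/ρ₀)/Δz = 9.8 × 1.3758 × 10⁻³ / 66 = 2.0429 × 10⁻⁴ s⁻².
N = √(2.0429 × 10⁻⁴) = 0.014293 rad s⁻¹ → T = 2π/N = 439.60 s ≈ 440 s.

440 s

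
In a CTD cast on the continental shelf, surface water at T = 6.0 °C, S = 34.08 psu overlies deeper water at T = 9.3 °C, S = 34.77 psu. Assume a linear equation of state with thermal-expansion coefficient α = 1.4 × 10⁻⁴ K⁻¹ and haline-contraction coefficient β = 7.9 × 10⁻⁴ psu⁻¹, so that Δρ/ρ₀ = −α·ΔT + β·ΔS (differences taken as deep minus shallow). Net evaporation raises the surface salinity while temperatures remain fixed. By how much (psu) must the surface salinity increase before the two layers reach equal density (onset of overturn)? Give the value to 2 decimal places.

Neutral buoyancy requires −α(T_deep − T_surf) + β(S_deep − S_surf′) = 0.
S_surf′ = S_deep − (α/β)·ΔT = 34.77 − (1.4 × 10⁻⁴/7.9 × 10⁻⁴)·(+3.3) = 34.1852 psu.
Increase required: 34.1852 − 34.08 = 0.1052 psu.

0.11 psu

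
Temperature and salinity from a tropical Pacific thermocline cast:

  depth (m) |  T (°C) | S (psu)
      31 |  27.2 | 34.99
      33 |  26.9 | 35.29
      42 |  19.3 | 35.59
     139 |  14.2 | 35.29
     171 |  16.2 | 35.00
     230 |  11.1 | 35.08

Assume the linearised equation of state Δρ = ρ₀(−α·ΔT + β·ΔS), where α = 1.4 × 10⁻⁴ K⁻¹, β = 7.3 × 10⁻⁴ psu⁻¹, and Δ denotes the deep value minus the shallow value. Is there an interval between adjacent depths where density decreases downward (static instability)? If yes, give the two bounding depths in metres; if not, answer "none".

Evaluate Δρ/ρ₀ = −αΔT + βΔS across each adjacent pair:
  31–33 m: −αΔT+βΔS = −(1.4 × 10⁻⁴)(-0.3)+(7.3 × 10⁻⁴)(+0.30) = 2.6 × 10⁻⁴ → stable
  33–42 m: −αΔT+βΔS = −(1.4 × 10⁻⁴)(-7.6)+(7.3 × 10⁻⁴)(+0.30) = 1.3 × 10⁻³ → stable
  42–139 m: −αΔT+βΔS = −(1.4 × 10⁻⁴)(-5.1)+(7.3 × 10⁻⁴)(-0.30) = 4.9 × 10⁻⁴ → stable
  139–171 m: −αΔT+βΔS = −(1.4 × 10⁻⁴)(+2.0)+(7.3 × 10⁻⁴)(-0.29) = -4.9 × 10⁻⁴ → UNSTABLE
  171–230 m: −αΔT+βΔS = −(1.4 × 10⁻⁴)(-5.1)+(7.3 × 10⁻⁴)(+0.08) = 7.7 × 10⁻⁴ → stable
The 139–171 m interval has Δρ < 0: lighter water underlies denser water.

139–171 m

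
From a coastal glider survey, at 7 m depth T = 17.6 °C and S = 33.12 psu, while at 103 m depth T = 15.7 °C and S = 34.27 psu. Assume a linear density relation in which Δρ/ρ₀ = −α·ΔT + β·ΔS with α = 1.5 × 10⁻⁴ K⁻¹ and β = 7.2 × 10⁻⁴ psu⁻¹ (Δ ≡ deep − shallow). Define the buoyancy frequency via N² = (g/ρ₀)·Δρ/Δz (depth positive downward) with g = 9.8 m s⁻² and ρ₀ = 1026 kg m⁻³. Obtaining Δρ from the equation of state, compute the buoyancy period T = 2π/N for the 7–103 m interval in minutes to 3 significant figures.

9.82 min

ΔT = -1.9 K, ΔS = +1.15 psu (deep − shallow).
Δρ/ρ₀ = −αΔT + βΔS = 2.85 × 10⁻⁴ + 8.28 × 10⁻⁴ = 1.113 × 10⁻³, so Δρ ≈ 1.142 kg m⁻³.
N² = (g/ρ₀)·Δρ/Δz = g·(Δρ/ρ₀)/Δz = 9.8 × 1.113 × 10⁻³ / 96 = 1.1362 × 10⁻⁴ s⁻².
N = √(1.1362 × 10⁻⁴) = 0.010659 rad s⁻¹ → T = 2π/N = 589.47 s = 9.8245 min ≈ 9.82 min.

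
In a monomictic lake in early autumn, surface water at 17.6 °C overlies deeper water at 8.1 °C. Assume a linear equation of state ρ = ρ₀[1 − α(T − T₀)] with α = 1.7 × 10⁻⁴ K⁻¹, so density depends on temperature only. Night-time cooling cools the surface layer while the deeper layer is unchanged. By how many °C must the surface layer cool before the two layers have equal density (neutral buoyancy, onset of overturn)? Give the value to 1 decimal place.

9.5 °C

With temperature the only control, equal density requires T_surf′ = T_deep.
T_surf′ = 8.1 °C.
Cooling required: 17.6 − 8.1 = 9.5 °C.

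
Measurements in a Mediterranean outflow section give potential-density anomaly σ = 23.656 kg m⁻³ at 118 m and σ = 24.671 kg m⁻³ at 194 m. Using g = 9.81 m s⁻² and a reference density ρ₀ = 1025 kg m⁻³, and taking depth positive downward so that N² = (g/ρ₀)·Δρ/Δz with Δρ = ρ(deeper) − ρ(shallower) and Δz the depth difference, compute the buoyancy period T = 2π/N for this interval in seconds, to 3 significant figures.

556 s

Δρ = 1024.671 − 1023.656 = 1.015 kg m⁻³ over Δz = 194 − 118 = 76 m.
N² = (9.81/1025) × (1.015/76) = 1.2782 × 10⁻⁴ s⁻².
N = √(1.2782 × 10⁻⁴) = 0.011306 rad s⁻¹, so T = 2π/N = 555.74 s ≈ 556 s.
N² > 0, so the interval is statically stable.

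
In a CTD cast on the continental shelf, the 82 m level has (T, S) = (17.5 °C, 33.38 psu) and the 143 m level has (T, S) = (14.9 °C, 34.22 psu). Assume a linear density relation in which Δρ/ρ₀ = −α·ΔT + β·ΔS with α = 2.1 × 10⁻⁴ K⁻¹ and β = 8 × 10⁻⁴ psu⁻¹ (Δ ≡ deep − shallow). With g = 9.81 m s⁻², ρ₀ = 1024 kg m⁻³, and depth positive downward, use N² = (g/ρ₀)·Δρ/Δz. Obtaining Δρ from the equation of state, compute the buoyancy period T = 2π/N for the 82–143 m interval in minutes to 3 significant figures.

ΔT = -2.6 K, ΔS = +0.84 psu (deep − shallow).
Δρ/ρ₀ = −αΔT + βΔS = 5.46 × 10⁻⁴ + 6.72 × 10⁻⁴ = 1.218 × 10⁻³, so Δρ ≈ 1.247 kg m⁻³.
N² = (g/ρ₀)·Δρ/Δz = g·(Δρ/ρ₀)/Δz = 9.81 × 1.218 × 10⁻³ / 61 = 1.9588 × 10⁻⁴ s⁻².
N = √(1.9588 × 10⁻⁴) = 0.013996 rad s⁻¹ → T = 2π/N = 448.93 s = 7.4822 min ≈ 7.48 min.

7.48 min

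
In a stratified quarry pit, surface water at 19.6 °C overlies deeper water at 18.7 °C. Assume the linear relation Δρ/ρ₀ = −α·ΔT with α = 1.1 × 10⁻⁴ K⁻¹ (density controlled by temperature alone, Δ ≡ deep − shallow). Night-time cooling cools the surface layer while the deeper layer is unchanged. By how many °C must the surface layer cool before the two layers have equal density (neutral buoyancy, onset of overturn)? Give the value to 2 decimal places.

With temperature the only control, equal density requires T_surf′ = T_deep.
T_surf′ = 18.7 °C.
Cooling required: 19.6 − 18.7 = 0.90 °C.

0.90 °C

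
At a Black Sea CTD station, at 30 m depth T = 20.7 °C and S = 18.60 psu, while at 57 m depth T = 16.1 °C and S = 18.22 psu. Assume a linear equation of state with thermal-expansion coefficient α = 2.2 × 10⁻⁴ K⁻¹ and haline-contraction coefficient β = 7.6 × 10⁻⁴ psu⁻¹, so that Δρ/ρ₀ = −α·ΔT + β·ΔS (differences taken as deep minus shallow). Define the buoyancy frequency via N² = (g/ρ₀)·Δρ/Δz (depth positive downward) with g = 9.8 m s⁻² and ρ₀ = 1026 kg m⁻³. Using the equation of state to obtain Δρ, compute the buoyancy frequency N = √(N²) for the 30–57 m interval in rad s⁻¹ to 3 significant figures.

0.0162 rad s⁻¹

ΔT = -4.6 K, ΔS = -0.38 psu (deep − shallow).
Δρ/ρ₀ = −αΔT + βΔS = 1.012 × 10⁻³ − 2.888 × 10⁻⁴ = 7.232 × 10⁻⁴, so Δρ ≈ 0.7420 kg m⁻³.
N² = (g/ρ₀)·Δρ/Δz = g·(Δρ/ρ₀)/Δz = 9.8 × 7.232 × 10⁻⁴ / 27 = 2.6249 × 10⁻⁴ s⁻².
N = √(2.6249 × 10⁻⁴) = 0.016202 rad s⁻¹ ≈ 0.0162 rad s⁻¹.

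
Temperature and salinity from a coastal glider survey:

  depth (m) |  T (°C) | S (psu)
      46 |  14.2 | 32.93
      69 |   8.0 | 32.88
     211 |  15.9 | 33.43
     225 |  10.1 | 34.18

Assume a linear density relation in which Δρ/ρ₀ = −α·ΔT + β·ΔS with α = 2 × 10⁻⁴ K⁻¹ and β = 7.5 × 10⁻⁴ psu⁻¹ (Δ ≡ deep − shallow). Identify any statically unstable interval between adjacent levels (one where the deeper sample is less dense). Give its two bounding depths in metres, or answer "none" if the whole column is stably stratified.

69–211 m

Evaluate Δρ/ρ₀ = −αΔT + βΔS across each adjacent pair:
  46–69 m: −αΔT+βΔS = −(2 × 10⁻⁴)(-6.2)+(7.5 × 10⁻⁴)(-0.05) = 1.2 × 10⁻³ → stable
  69–211 m: −αΔT+βΔS = −(2 × 10⁻⁴)(+7.9)+(7.5 × 10⁻⁴)(+0.55) = -1.2 × 10⁻³ → UNSTABLE
  211–225 m: −αΔT+βΔS = −(2 × 10⁻⁴)(-5.8)+(7.5 × 10⁻⁴)(+0.75) = 1.7 × 10⁻³ → stable
The 69–211 m interval has Δρ < 0: lighter water underlies denser water.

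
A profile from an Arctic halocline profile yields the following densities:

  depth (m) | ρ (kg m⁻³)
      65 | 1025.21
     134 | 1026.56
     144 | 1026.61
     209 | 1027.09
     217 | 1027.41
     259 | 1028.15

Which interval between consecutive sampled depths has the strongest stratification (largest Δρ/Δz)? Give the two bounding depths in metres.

209–217 m

Compute the density gradient over each adjacent pair:
  65–134 m: Δρ/Δz = 1.35/69 = 0.020 kg m⁻⁴
  134–144 m: Δρ/Δz = 0.05/10 = 5.0 × 10⁻³ kg m⁻⁴
  144–209 m: Δρ/Δz = 0.48/65 = 7.4 × 10⁻³ kg m⁻⁴
  209–217 m: Δρ/Δz = 0.32/8 = 0.040 kg m⁻⁴
  217–259 m: Δρ/Δz = 0.74/42 = 0.018 kg m⁻⁴
The largest gradient is in the 209–217 m interval — the pycnocline.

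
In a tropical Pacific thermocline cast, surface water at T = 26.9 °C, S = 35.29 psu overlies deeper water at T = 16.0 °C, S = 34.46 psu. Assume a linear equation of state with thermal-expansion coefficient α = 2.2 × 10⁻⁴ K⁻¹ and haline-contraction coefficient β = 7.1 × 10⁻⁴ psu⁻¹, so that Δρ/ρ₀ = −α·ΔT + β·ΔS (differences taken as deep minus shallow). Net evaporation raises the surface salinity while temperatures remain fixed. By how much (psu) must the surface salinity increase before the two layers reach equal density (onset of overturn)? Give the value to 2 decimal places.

2.55 psu

Neutral buoyancy requires −α(T_deep − T_surf) + β(S_deep − S_surf′) = 0.
S_surf′ = S_deep − (α/β)·ΔT = 34.46 − (2.2 × 10⁻⁴/7.1 × 10⁻⁴)·(-10.9) = 37.8375 psu.
Increase required: 37.8375 − 35.29 = 2.5475 psu.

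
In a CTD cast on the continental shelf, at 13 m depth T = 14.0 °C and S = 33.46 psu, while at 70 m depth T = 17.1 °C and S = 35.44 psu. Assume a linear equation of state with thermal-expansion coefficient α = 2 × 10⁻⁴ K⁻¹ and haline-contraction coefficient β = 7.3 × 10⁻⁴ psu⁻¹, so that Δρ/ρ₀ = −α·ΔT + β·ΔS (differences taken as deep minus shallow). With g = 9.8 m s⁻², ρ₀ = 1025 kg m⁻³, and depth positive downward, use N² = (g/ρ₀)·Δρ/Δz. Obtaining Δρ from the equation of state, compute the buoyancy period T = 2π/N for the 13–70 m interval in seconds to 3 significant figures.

ΔT = +3.1 K, ΔS = +1.98 psu (deep − shallow).
Δρ/ρ₀ = −αΔT + βΔS = -6.20 × 10⁻⁴ + 1.4454 × 10⁻³ = 8.254 × 10⁻⁴, so Δρ ≈ 0.8460 kg m⁻³.
N² = (g/ρ₀)·Δρ/Δz = g·(Δρ/ρ₀)/Δz = 9.8 × 8.254 × 10⁻⁴ / 57 = 1.4191 × 10⁻⁴ s⁻².
N = √(1.4191 × 10⁻⁴) = 0.011913 rad s⁻¹ → T = 2π/N = 527.42 s ≈ 527 s.

527 s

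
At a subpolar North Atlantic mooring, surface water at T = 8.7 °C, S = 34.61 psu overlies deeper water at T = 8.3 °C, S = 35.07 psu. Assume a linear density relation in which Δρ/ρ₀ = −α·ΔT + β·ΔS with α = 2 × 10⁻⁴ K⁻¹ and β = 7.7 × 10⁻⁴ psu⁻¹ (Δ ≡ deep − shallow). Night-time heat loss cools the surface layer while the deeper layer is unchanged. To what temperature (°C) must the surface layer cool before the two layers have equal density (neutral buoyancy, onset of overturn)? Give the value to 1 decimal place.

Neutral buoyancy requires Δρ = 0, i.e. −α(T_deep − T_surf′) + β(S_deep − S_surf) = 0.
T_surf′ = T_deep − (β/α)·ΔS = 8.3 − (7.7 × 10⁻⁴/2 × 10⁻⁴)·(+0.46) = 6.529 °C.
Cooling required: 8.7 − (6.529) = 2.171 °C.

6.5 °C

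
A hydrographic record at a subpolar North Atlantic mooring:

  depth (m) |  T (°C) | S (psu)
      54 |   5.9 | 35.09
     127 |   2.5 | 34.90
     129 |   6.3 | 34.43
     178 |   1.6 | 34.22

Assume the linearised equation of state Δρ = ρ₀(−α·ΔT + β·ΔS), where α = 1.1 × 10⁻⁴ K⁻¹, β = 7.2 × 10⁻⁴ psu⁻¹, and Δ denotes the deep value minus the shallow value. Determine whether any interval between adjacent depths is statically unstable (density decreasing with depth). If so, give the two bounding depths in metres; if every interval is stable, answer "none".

Evaluate Δρ/ρ₀ = −αΔT + βΔS across each adjacent pair:
  54–127 m: −αΔT+βΔS = −(1.1 × 10⁻⁴)(-3.4)+(7.2 × 10⁻⁴)(-0.19) = 2.4 × 10⁻⁴ → stable
  127–129 m: −αΔT+βΔS = −(1.1 × 10⁻⁴)(+3.8)+(7.2 × 10⁻⁴)(-0.47) = -7.6 × 10⁻⁴ → UNSTABLE
  129–178 m: −αΔT+βΔS = −(1.1 × 10⁻⁴)(-4.7)+(7.2 × 10⁻⁴)(-0.21) = 3.7 × 10⁻⁴ → stable
The 127–129 m interval has Δρ < 0: lighter water underlies denser water.

127–129 m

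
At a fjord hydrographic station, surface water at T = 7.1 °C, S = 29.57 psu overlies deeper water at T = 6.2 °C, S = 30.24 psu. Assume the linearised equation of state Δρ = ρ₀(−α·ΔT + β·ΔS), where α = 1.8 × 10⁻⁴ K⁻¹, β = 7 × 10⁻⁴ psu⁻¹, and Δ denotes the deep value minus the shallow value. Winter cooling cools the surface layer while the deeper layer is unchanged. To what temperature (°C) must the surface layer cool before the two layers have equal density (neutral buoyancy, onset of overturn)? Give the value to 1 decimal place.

3.6 °C

Neutral buoyancy requires Δρ = 0, i.e. −α(T_deep − T_surf′) + β(S_deep − S_surf) = 0.
T_surf′ = T_deep − (β/α)·ΔS = 6.2 − (7 × 10⁻⁴/1.8 × 10⁻⁴)·(+0.67) = 3.594 °C.
Cooling required: 7.1 − (3.594) = 3.506 °C.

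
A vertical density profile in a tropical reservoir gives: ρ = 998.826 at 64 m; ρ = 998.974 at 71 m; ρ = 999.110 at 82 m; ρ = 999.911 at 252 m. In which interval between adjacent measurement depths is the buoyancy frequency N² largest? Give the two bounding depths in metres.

Compute the density gradient over each adjacent pair:
  64–71 m: Δρ/Δz = 0.148/7 = 0.021 kg m⁻⁴
  71–82 m: Δρ/Δz = 0.136/11 = 0.012 kg m⁻⁴
  82–252 m: Δρ/Δz = 0.801/170 = 4.7 × 10⁻³ kg m⁻⁴
The largest gradient is in the 64–71 m interval — the pycnocline.

64–71 m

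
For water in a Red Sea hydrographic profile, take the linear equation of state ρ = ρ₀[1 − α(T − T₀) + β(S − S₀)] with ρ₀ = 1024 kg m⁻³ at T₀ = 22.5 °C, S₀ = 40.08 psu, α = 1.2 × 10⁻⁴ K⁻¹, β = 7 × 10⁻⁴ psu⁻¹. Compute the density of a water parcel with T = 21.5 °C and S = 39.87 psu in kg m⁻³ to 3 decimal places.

1023.972 kg m⁻³

T − T₀ = -1.0 K, S − S₀ = -0.21 psu.
Bracket = 1 − α·(-1.0) + β·(-0.21) = 1 + (-2.70 × 10⁻⁵) = 0.9999730.
ρ = 1024 × 0.9999730 = 1023.972 kg m⁻³.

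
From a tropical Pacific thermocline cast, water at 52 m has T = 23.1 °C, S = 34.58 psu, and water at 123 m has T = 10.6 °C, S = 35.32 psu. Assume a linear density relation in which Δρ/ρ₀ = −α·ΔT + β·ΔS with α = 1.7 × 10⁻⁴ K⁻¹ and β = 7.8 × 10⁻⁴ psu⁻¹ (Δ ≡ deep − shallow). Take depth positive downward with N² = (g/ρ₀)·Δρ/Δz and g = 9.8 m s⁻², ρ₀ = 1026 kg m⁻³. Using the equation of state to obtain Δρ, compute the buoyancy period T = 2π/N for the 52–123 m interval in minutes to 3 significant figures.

ΔT = -12.5 K, ΔS = +0.74 psu (deep − shallow).
Δρ/ρ₀ = −αΔT + βΔS = 2.125 × 10⁻³ + 5.772 × 10⁻⁴ = 2.7022 × 10⁻³, so Δρ ≈ 2.772 kg m⁻³.
N² = (g/ρ₀)·Δρ/Δz = g·(Δρ/ρ₀)/Δz = 9.8 × 2.7022 × 10⁻³ / 71 = 3.7298 × 10⁻⁴ s⁻².
N = √(3.7298 × 10⁻⁴) = 0.019313 rad s⁻¹ → T = 2π/N = 325.33 s = 5.4222 min ≈ 5.42 min.

5.42 min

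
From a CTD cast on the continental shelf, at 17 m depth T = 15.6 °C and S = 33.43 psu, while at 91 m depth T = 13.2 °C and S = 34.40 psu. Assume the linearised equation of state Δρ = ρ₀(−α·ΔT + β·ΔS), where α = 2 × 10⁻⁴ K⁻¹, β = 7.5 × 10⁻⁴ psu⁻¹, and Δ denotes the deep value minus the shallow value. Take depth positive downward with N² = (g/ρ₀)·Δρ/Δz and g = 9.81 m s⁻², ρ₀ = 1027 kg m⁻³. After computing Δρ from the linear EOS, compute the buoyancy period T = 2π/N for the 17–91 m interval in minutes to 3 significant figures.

ΔT = -2.4 K, ΔS = +0.97 psu (deep − shallow).
Δρ/ρ₀ = −αΔT + βΔS = 4.80 × 10⁻⁴ + 7.275 × 10⁻⁴ = 1.2075 × 10⁻³, so Δρ ≈ 1.240 kg m⁻³.
N² = (g/ρ₀)·Δρ/Δz = g·(Δρ/ρ₀)/Δz = 9.81 × 1.2075 × 10⁻³ / 74 = 1.6008 × 10⁻⁴ s⁻².
N = √(1.6008 × 10⁻⁴) = 0.012652 rad s⁻¹ → T = 2π/N = 496.62 s = 8.2770 min ≈ 8.28 min.

8.28 min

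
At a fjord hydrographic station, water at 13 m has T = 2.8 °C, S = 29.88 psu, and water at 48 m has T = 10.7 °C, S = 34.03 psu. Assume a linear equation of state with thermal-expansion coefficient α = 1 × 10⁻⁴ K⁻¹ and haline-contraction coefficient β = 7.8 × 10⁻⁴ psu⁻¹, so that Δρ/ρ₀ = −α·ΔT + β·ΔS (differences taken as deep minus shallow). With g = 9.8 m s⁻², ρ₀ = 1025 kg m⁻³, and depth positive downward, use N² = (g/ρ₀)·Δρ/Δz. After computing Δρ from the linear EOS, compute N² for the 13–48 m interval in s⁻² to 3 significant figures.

ΔT = +7.9 K, ΔS = +4.15 psu (deep − shallow).
Δρ/ρ₀ = −αΔT + βΔS = -7.90 × 10⁻⁴ + 3.237 × 10⁻³ = 2.447 × 10⁻³, so Δρ ≈ 2.508 kg m⁻³.
N² = (g/ρ₀)·Δρ/Δz = g·(Δρ/ρ₀)/Δz = 9.8 × 2.447 × 10⁻³ / 35 = 6.8516 × 10⁻⁴ s⁻² ≈ 6.85 × 10⁻⁴ s⁻².

6.85 × 10⁻⁴ s⁻²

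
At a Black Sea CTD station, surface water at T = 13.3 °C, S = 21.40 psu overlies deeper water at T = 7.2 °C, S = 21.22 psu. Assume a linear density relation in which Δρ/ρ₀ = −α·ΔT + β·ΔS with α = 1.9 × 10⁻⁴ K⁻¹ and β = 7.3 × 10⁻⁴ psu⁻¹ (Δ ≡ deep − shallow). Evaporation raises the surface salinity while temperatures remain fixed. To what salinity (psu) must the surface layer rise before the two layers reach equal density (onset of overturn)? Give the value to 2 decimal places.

22.81 psu

Neutral buoyancy requires −α(T_deep − T_surf) + β(S_deep − S_surf′) = 0.
S_surf′ = S_deep − (α/β)·ΔT = 21.22 − (1.9 × 10⁻⁴/7.3 × 10⁻⁴)·(-6.1) = 22.8077 psu.
Increase required: 22.8077 − 21.40 = 1.4077 psu.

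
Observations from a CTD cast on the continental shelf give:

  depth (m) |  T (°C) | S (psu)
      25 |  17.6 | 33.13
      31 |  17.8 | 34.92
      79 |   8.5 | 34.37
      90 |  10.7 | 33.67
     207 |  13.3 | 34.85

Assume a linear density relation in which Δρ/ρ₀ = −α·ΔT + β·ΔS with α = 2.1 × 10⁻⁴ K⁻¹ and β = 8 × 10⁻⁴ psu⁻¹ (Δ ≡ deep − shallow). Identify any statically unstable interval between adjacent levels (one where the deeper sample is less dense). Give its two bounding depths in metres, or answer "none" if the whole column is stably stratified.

79–90 m

Evaluate Δρ/ρ₀ = −αΔT + βΔS across each adjacent pair:
  25–31 m: −αΔT+βΔS = −(2.1 × 10⁻⁴)(+0.2)+(8 × 10⁻⁴)(+1.79) = 1.4 × 10⁻³ → stable
  31–79 m: −αΔT+βΔS = −(2.1 × 10⁻⁴)(-9.3)+(8 × 10⁻⁴)(-0.55) = 1.5 × 10⁻³ → stable
  79–90 m: −αΔT+βΔS = −(2.1 × 10⁻⁴)(+2.2)+(8 × 10⁻⁴)(-0.70) = -1.0 × 10⁻³ → UNSTABLE
  90–207 m: −αΔT+βΔS = −(2.1 × 10⁻⁴)(+2.6)+(8 × 10⁻⁴)(+1.18) = 4.0 × 10⁻⁴ → stable
The 79–90 m interval has Δρ < 0: lighter water underlies denser water.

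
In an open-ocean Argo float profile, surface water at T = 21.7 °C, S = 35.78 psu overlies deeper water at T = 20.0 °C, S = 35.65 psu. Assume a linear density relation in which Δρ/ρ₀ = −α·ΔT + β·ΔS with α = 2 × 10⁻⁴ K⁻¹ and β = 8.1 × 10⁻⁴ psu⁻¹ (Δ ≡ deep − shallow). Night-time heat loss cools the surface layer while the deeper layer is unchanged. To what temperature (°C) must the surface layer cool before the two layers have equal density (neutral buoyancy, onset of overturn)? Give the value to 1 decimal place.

20.5 °C

Neutral buoyancy requires Δρ = 0, i.e. −α(T_deep − T_surf′) + β(S_deep − S_surf) = 0.
T_surf′ = T_deep − (β/α)·ΔS = 20.0 − (8.1 × 10⁻⁴/2 × 10⁻⁴)·(-0.13) = 20.526 °C.
Cooling required: 21.7 − (20.526) = 1.174 °C.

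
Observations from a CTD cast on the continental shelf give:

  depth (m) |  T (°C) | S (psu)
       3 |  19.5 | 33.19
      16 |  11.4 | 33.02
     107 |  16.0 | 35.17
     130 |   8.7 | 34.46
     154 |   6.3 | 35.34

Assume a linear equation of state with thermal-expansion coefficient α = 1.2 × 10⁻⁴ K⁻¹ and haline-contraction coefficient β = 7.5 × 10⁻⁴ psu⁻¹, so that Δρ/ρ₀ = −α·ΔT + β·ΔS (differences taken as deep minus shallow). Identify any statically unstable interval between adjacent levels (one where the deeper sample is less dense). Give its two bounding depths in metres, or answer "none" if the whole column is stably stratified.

Evaluate Δρ/ρ₀ = −αΔT + βΔS across each adjacent pair:
  3–16 m: −αΔT+βΔS = −(1.2 × 10⁻⁴)(-8.1)+(7.5 × 10⁻⁴)(-0.17) = 8.4 × 10⁻⁴ → stable
  16–107 m: −αΔT+βΔS = −(1.2 × 10⁻⁴)(+4.6)+(7.5 × 10⁻⁴)(+2.15) = 1.1 × 10⁻³ → stable
  107–130 m: −αΔT+βΔS = −(1.2 × 10⁻⁴)(-7.3)+(7.5 × 10⁻⁴)(-0.71) = 3.4 × 10⁻⁴ → stable
  130–154 m: −αΔT+βΔS = −(1.2 × 10⁻⁴)(-2.4)+(7.5 × 10⁻⁴)(+0.88) = 9.5 × 10⁻⁴ → stable
Every interval has Δρ > 0: the column is stably stratified throughout.

none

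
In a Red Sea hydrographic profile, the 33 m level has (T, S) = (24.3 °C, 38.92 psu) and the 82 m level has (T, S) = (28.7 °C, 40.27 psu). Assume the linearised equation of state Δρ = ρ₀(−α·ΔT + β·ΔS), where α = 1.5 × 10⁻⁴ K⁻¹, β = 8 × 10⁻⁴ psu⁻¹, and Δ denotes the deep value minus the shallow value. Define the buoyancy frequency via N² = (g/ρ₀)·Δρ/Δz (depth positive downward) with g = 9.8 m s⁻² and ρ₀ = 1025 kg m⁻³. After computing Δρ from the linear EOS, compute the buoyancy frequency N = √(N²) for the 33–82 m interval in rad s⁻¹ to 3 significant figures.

ΔT = +4.4 K, ΔS = +1.35 psu (deep − shallow).
Δρ/ρ₀ = −αΔT + βΔS = -6.60 × 10⁻⁴ + 1.08 × 10⁻³ = 4.20 × 10⁻⁴, so Δρ ≈ 0.4305 kg m⁻³.
N² = (g/ρ₀)·Δρ/Δz = g·(Δρ/ρ₀)/Δz = 9.8 × 4.20 × 10⁻⁴ / 49 = 8.4000 × 10⁻⁵ s⁻².
N = √(8.4000 × 10⁻⁵) = 9.1652 × 10⁻³ rad s⁻¹ ≈ 9.17 × 10⁻³ rad s⁻¹.

9.17 × 10⁻³ rad s⁻¹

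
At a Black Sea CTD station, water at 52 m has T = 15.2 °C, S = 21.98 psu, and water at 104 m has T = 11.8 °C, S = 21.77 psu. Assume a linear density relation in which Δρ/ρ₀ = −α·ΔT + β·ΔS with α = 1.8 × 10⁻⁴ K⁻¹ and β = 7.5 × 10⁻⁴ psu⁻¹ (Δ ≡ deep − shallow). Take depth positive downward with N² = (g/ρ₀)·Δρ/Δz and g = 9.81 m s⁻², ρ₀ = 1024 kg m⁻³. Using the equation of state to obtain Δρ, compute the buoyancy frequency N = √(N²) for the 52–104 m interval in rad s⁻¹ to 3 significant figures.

9.26 × 10⁻³ rad s⁻¹

ΔT = -3.4 K, ΔS = -0.21 psu (deep − shallow).
Δρ/ρ₀ = −αΔT + βΔS = 6.12 × 10⁻⁴ − 1.575 × 10⁻⁴ = 4.545 × 10⁻⁴, so Δρ ≈ 0.4654 kg m⁻³.
N² = (g/ρ₀)·Δρ/Δz = g·(Δρ/ρ₀)/Δz = 9.81 × 4.545 × 10⁻⁴ / 52 = 8.5743 × 10⁻⁵ s⁻².
N = √(8.5743 × 10⁻⁵) = 9.2598 × 10⁻³ rad s⁻¹ ≈ 9.26 × 10⁻³ rad s⁻¹.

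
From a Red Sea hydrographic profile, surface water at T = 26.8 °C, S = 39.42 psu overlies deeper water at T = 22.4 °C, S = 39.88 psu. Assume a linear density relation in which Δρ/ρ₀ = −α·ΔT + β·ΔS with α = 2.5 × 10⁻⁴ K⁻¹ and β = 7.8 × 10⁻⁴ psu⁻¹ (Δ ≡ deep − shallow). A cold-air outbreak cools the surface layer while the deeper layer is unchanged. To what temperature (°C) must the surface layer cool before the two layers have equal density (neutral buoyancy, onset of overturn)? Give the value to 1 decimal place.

Neutral buoyancy requires Δρ = 0, i.e. −α(T_deep − T_surf′) + β(S_deep − S_surf) = 0.
T_surf′ = T_deep − (β/α)·ΔS = 22.4 − (7.8 × 10⁻⁴/2.5 × 10⁻⁴)·(+0.46) = 20.965 °C.
Cooling required: 26.8 − (20.965) = 5.835 °C.

21.0 °C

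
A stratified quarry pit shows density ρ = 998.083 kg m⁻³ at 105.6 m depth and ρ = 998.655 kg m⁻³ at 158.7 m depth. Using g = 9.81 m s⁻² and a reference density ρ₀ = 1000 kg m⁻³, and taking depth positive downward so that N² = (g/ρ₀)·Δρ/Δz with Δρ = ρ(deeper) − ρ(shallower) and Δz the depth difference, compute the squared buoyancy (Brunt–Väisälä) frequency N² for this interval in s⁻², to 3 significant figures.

1.06 × 10⁻⁴ s⁻²

Δρ = 998.655 − 998.083 = 0.572 kg m⁻³ over Δz = 158.7 − 105.6 = 53.1 m.
N² = (9.81/1000) × (0.572/53.1) = 1.0567 × 10⁻⁴ s⁻² ≈ 1.06 × 10⁻⁴ s⁻².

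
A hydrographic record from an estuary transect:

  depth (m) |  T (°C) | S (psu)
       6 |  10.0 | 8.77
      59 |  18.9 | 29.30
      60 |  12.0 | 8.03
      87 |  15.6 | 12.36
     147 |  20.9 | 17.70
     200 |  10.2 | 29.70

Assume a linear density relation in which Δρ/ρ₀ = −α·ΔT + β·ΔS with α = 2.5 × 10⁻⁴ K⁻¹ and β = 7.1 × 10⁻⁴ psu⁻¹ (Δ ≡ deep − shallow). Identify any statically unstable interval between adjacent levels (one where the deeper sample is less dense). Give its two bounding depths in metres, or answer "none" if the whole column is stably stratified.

59–60 m

Evaluate Δρ/ρ₀ = −αΔT + βΔS across each adjacent pair:
  6–59 m: −αΔT+βΔS = −(2.5 × 10⁻⁴)(+8.9)+(7.1 × 10⁻⁴)(+20.53) = 0.012 → stable
  59–60 m: −αΔT+βΔS = −(2.5 × 10⁻⁴)(-6.9)+(7.1 × 10⁻⁴)(-21.27) = -0.013 → UNSTABLE
  60–87 m: −αΔT+βΔS = −(2.5 × 10⁻⁴)(+3.6)+(7.1 × 10⁻⁴)(+4.33) = 2.2 × 10⁻³ → stable
  87–147 m: −αΔT+βΔS = −(2.5 × 10⁻⁴)(+5.3)+(7.1 × 10⁻⁴)(+5.34) = 2.5 × 10⁻³ → stable
  147–200 m: −αΔT+βΔS = −(2.5 × 10⁻⁴)(-10.7)+(7.1 × 10⁻⁴)(+12.00) = 0.011 → stable
The 59–60 m interval has Δρ < 0: lighter water underlies denser water.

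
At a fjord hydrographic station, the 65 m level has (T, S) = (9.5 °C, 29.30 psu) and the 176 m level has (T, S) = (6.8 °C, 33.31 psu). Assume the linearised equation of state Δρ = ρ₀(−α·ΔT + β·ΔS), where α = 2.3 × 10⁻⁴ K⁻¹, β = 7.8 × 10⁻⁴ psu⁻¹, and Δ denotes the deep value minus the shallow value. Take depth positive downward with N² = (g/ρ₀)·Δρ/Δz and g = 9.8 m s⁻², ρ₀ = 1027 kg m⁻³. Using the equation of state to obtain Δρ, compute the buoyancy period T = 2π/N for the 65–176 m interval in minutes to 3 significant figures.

5.76 min

ΔT = -2.7 K, ΔS = +4.01 psu (deep − shallow).
Δρ/ρ₀ = −αΔT + βΔS = 6.21 × 10⁻⁴ + 3.1278 × 10⁻³ = 3.7488 × 10⁻³, so Δρ ≈ 3.850 kg m⁻³.
N² = (g/ρ₀)·Δρ/Δz = g·(Δρ/ρ₀)/Δz = 9.8 × 3.7488 × 10⁻³ / 111 = 3.3098 × 10⁻⁴ s⁻².
N = √(3.3098 × 10⁻⁴) = 0.018193 rad s⁻¹ → T = 2π/N = 345.36 s = 5.7560 min ≈ 5.76 min.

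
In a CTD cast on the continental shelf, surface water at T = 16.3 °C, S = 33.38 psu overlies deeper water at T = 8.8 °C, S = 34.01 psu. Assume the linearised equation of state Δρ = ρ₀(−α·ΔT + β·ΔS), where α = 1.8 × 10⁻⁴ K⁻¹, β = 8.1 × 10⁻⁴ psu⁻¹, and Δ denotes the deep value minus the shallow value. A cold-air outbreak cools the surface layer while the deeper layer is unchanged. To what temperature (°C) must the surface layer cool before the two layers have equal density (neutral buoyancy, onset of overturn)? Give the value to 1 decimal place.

6.0 °C

Neutral buoyancy requires Δρ = 0, i.e. −α(T_deep − T_surf′) + β(S_deep − S_surf) = 0.
T_surf′ = T_deep − (β/α)·ΔS = 8.8 − (8.1 × 10⁻⁴/1.8 × 10⁻⁴)·(+0.63) = 5.965 °C.
Cooling required: 16.3 − (5.965) = 10.335 °C.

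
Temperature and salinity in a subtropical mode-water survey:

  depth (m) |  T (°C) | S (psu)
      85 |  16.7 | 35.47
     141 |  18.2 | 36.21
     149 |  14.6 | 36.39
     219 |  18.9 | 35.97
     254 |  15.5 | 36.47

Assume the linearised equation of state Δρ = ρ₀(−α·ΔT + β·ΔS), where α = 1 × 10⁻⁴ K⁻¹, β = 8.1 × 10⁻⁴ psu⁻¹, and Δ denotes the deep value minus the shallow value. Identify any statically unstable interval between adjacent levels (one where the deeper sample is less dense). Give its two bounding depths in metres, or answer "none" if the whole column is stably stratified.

149–219 m

Evaluate Δρ/ρ₀ = −αΔT + βΔS across each adjacent pair:
  85–141 m: −αΔT+βΔS = −(1 × 10⁻⁴)(+1.5)+(8.1 × 10⁻⁴)(+0.74) = 4.5 × 10⁻⁴ → stable
  141–149 m: −αΔT+βΔS = −(1 × 10⁻⁴)(-3.6)+(8.1 × 10⁻⁴)(+0.18) = 5.1 × 10⁻⁴ → stable
  149–219 m: −αΔT+βΔS = −(1 × 10⁻⁴)(+4.3)+(8.1 × 10⁻⁴)(-0.42) = -7.7 × 10⁻⁴ → UNSTABLE
  219–254 m: −αΔT+βΔS = −(1 × 10⁻⁴)(-3.4)+(8.1 × 10⁻⁴)(+0.50) = 7.5 × 10⁻⁴ → stable
The 149–219 m interval has Δρ < 0: lighter water underlies denser water.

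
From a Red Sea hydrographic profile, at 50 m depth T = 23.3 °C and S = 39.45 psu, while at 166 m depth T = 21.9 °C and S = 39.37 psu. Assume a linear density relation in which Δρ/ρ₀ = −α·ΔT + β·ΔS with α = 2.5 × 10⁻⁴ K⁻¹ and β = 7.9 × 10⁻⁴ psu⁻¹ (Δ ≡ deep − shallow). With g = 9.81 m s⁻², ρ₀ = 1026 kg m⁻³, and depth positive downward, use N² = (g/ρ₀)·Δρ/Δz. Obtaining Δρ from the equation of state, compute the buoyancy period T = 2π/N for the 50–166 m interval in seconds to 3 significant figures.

ΔT = -1.4 K, ΔS = -0.08 psu (deep − shallow).
Δρ/ρ₀ = −αΔT + βΔS = 3.50 × 10⁻⁴ − 6.32 × 10⁻⁵ = 2.868 × 10⁻⁴, so Δρ ≈ 0.2943 kg m⁻³.
N² = (g/ρ₀)·Δρ/Δz = g·(Δρ/ρ₀)/Δz = 9.81 × 2.868 × 10⁻⁴ / 116 = 2.4254 × 10⁻⁵ s⁻².
N = √(2.4254 × 10⁻⁵) = 4.9248 × 10⁻³ rad s⁻¹ → T = 2π/N = 1.2758 × 10³ s ≈ 1.28 × 10³ s.

1.28 × 10³ s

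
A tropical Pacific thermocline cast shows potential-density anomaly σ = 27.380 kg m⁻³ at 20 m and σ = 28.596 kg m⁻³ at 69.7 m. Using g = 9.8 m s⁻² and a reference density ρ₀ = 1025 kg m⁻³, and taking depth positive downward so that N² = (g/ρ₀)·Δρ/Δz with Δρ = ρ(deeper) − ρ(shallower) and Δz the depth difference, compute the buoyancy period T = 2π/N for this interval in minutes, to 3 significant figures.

6.85 min

Δρ = 1028.596 − 1027.380 = 1.216 kg m⁻³ over Δz = 69.7 − 20 = 49.7 m.
N² = (9.8/1025) × (1.216/49.7) = 2.3393 × 10⁻⁴ s⁻².
N = √(2.3393 × 10⁻⁴) = 0.015295 rad s⁻¹, so T = 2π/N = 410.80 s = 6.8467 min ≈ 6.85 min.
Since Δρ > 0 the layer is stably stratified.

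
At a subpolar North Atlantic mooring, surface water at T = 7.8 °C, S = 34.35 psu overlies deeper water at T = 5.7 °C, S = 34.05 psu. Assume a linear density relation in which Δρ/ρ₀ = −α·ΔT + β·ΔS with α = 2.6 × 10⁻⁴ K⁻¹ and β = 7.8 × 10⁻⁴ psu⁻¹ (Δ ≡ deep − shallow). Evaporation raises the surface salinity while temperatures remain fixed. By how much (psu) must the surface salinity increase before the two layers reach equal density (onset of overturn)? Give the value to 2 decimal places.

0.40 psu

Neutral buoyancy requires −α(T_deep − T_surf) + β(S_deep − S_surf′) = 0.
S_surf′ = S_deep − (α/β)·ΔT = 34.05 − (2.6 × 10⁻⁴/7.8 × 10⁻⁴)·(-2.1) = 34.7500 psu.
Increase required: 34.7500 − 34.35 = 0.4000 psu.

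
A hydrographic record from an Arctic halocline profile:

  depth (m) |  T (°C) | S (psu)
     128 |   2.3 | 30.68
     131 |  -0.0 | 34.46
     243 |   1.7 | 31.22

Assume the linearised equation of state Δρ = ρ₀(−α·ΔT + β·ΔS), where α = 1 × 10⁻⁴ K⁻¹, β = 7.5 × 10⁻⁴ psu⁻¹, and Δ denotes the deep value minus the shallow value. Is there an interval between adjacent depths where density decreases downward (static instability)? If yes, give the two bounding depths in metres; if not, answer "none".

131–243 m

Evaluate Δρ/ρ₀ = −αΔT + βΔS across each adjacent pair:
  128–131 m: −αΔT+βΔS = −(1 × 10⁻⁴)(-2.3)+(7.5 × 10⁻⁴)(+3.78) = 3.1 × 10⁻³ → stable
  131–243 m: −αΔT+βΔS = −(1 × 10⁻⁴)(+1.7)+(7.5 × 10⁻⁴)(-3.24) = -2.6 × 10⁻³ → UNSTABLE
The 131–243 m interval has Δρ < 0: lighter water underlies denser water.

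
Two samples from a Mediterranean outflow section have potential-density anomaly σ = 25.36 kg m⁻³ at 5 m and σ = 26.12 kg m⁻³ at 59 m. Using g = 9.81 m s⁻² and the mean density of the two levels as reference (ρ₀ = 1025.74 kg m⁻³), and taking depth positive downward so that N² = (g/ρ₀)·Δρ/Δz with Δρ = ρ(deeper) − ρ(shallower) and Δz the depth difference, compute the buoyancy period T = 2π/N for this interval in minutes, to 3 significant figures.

9.03 min

Δρ = 1026.12 − 1025.36 = 0.76 kg m⁻³ over Δz = 59 − 5 = 54 m.
N² = (9.81/1025.74) × (0.76/54) = 1.3460 × 10⁻⁴ s⁻².
N = √(1.3460 × 10⁻⁴) = 0.011602 rad s⁻¹, so T = 2π/N = 541.56 s = 9.0260 min ≈ 9.03 min.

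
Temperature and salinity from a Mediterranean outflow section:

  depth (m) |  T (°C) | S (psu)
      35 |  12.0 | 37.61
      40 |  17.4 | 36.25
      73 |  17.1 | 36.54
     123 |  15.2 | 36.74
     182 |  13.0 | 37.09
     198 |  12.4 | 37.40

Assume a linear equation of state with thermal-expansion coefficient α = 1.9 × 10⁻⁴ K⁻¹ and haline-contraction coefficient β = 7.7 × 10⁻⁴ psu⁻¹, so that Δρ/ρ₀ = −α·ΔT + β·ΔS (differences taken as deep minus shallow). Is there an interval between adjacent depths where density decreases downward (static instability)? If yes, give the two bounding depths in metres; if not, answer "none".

Evaluate Δρ/ρ₀ = −αΔT + βΔS across each adjacent pair:
  35–40 m: −αΔT+βΔS = −(1.9 × 10⁻⁴)(+5.4)+(7.7 × 10⁻⁴)(-1.36) = -2.1 × 10⁻³ → UNSTABLE
  40–73 m: −αΔT+βΔS = −(1.9 × 10⁻⁴)(-0.3)+(7.7 × 10⁻⁴)(+0.29) = 2.8 × 10⁻⁴ → stable
  73–123 m: −αΔT+βΔS = −(1.9 × 10⁻⁴)(-1.9)+(7.7 × 10⁻⁴)(+0.20) = 5.2 × 10⁻⁴ → stable
  123–182 m: −αΔT+βΔS = −(1.9 × 10⁻⁴)(-2.2)+(7.7 × 10⁻⁴)(+0.35) = 6.9 × 10⁻⁴ → stable
  182–198 m: −αΔT+βΔS = −(1.9 × 10⁻⁴)(-0.6)+(7.7 × 10⁻⁴)(+0.31) = 3.5 × 10⁻⁴ → stable
The 35–40 m interval has Δρ < 0: lighter water underlies denser water.

35–40 m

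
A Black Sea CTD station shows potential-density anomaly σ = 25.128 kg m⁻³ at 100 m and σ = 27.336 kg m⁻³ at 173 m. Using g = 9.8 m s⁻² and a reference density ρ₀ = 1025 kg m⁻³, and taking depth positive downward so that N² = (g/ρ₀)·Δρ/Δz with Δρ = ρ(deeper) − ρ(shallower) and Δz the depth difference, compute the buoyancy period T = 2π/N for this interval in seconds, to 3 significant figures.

Δρ = 1027.336 − 1025.128 = 2.208 kg m⁻³ over Δz = 173 − 100 = 73 m.
N² = (9.8/1025) × (2.208/73) = 2.8919 × 10⁻⁴ s⁻².
N = √(2.8919 × 10⁻⁴) = 0.017006 rad s⁻¹, so T = 2π/N = 369.47 s ≈ 369 s.

369 s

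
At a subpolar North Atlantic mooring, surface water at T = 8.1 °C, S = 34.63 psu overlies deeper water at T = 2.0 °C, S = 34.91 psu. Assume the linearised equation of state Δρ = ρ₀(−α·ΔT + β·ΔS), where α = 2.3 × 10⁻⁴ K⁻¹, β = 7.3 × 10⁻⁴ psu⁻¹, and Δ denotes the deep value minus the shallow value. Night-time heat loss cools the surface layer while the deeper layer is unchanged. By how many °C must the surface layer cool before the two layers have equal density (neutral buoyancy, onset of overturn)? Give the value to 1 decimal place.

7.0 °C

Neutral buoyancy requires Δρ = 0, i.e. −α(T_deep − T_surf′) + β(S_deep − S_surf) = 0.
T_surf′ = T_deep − (β/α)·ΔS = 2.0 − (7.3 × 10⁻⁴/2.3 × 10⁻⁴)·(+0.28) = 1.111 °C.
Cooling required: 8.1 − (1.111) = 6.989 °C.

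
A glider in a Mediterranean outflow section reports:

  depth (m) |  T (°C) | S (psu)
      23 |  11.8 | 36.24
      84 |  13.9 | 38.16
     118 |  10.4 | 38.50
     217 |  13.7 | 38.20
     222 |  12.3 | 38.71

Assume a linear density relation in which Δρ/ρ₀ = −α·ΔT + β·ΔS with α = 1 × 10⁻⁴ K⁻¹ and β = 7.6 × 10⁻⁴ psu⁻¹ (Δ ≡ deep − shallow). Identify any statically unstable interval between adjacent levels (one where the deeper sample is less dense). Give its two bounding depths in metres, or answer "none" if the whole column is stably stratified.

Evaluate Δρ/ρ₀ = −αΔT + βΔS across each adjacent pair:
  23–84 m: −αΔT+βΔS = −(1 × 10⁻⁴)(+2.1)+(7.6 × 10⁻⁴)(+1.92) = 1.2 × 10⁻³ → stable
  84–118 m: −αΔT+βΔS = −(1 × 10⁻⁴)(-3.5)+(7.6 × 10⁻⁴)(+0.34) = 6.1 × 10⁻⁴ → stable
  118–217 m: −αΔT+βΔS = −(1 × 10⁻⁴)(+3.3)+(7.6 × 10⁻⁴)(-0.30) = -5.6 × 10⁻⁴ → UNSTABLE
  217–222 m: −αΔT+βΔS = −(1 × 10⁻⁴)(-1.4)+(7.6 × 10⁻⁴)(+0.51) = 5.3 × 10⁻⁴ → stable
The 118–217 m interval has Δρ < 0: lighter water underlies denser water.

118–217 m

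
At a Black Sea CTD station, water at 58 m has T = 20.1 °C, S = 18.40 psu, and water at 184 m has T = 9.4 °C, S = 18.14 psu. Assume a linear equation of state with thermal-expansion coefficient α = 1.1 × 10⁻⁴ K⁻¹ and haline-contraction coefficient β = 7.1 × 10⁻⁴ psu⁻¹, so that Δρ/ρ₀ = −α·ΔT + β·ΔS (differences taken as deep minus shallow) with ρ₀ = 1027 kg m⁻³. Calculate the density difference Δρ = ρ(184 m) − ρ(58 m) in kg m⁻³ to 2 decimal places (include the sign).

ΔT = -10.7 K, ΔS = -0.26 psu (deep − shallow).
Δρ/ρ₀ = −(1.1 × 10⁻⁴)(-10.7) + (7.1 × 10⁻⁴)(-0.26) = 9.924 × 10⁻⁴.
Δρ = 1027 × (9.924 × 10⁻⁴) = +1.02 kg m⁻³.
Positive Δρ: denser below, stable.

+1.02 kg m⁻³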